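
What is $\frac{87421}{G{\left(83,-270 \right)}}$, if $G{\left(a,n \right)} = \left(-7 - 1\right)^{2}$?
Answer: $\frac{87421}{64} \approx 1366.0$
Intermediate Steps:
$G{\left(a,n \right)} = 64$ ($G{\left(a,n \right)} = \left(-8\right)^{2} = 64$)
$\frac{87421}{G{\left(83,-270 \right)}} = \frac{87421}{64}$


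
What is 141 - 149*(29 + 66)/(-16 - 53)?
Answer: 23884/69 ≈ 346.15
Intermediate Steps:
141 - 149*(29 + 66)/(-16 - 53) = 141 - 14155/(-69) = 141 - 14155*(-1)/69 = 141 - 149*(-95/69) = 141 + 14155/69 = 23884/69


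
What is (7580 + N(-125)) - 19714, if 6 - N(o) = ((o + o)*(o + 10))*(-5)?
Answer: 131622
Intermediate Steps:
N(o) = 6 + 10*o*(10 + o) (N(o) = 6 - (o + o)*(o + 10)*(-5) = 6 - (2*o)*(10 + o)*(-5) = 6 - 2*o*(10 + o)*(-5) = 6 - (-10)*o*(10 + o) = 6 + 10*o*(10 + o))
(7580 + N(-125)) - 19714 = (7580 + (6 + 10*(-125)**2 + 100*(-125))) - 19714 = (7580 + (6 + 10*15625 - 12500)) - 19714 = (7580 + (6 + 156250 - 12500)) - 19714 = (7580 + 143756) - 19714 = 151336 - 19714 = 131622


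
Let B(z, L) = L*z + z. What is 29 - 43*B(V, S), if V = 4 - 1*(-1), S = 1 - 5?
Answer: 674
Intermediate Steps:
S = -4
V = 5 (V = 4 + 1 = 5)
B(z, L) = z + L*z
29 - 43*B(V, S) = 29 - 215*(1 - 4) = 29 - 215*(-3) = 29 - 43*(-15) = 29 + 645 = 674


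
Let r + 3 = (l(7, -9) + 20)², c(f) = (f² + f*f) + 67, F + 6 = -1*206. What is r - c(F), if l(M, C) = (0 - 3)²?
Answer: -89117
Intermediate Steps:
l(M, C) = 9 (l(M, C) = (-3)² = 9)
F = -212 (F = -6 - 1*206 = -6 - 206 = -212)
c(f) = 67 + 2*f² (c(f) = (f² + f²) + 67 = 2*f² + 67 = 67 + 2*f²)
r = 838 (r = -3 + (9 + 20)² = -3 + 29² = -3 + 841 = 838)
r - c(F) = 838 - (67 + 2*(-212)²) = 838 - (67 + 2*44944) = 838 - (67 + 89888) = 838 - 1*89955 = 838 - 89955 = -89117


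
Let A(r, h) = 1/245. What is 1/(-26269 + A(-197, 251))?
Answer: -245/6435904 ≈ -3.8068e-5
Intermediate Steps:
A(r, h) = 1/245
1/(-26269 + A(-197, 251)) = 1/(-26269 + 1/245) = 1/(-6435904/245) = -245/6435904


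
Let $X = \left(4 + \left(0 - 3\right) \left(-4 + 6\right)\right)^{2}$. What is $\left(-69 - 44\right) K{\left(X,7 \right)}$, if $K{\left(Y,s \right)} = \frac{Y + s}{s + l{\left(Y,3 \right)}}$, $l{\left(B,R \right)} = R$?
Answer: $- \frac{1243}{10} \approx -124.3$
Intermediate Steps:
$X = 4$ ($X = \left(4 - 6\right)^{2} = \left(-2\right)^{2} = 4$)
$K{\left(Y,s \right)} = \frac{Y + s}{3 + s}$ ($K{\left(Y,s \right)} = \frac{Y + s}{s + 3} = \frac{Y + s}{3 + s}$)
$\left(-69 - 44\right) K{\left(X,7 \right)} = \left(-69 - 44\right) \frac{4 + 7}{3 + 7} = - 113 \cdot \frac{1}{10} \cdot 11 = \left(-113\right) \frac{11}{10} = - \frac{1243}{10}$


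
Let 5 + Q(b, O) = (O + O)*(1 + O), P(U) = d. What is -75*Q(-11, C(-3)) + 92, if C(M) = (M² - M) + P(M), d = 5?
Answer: -45433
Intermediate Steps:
P(U) = 5
C(M) = 5 + M² - M (C(M) = (M² - M) + 5 = 5 + M² - M)
Q(b, O) = -5 + 2*O*(1 + O) (Q(b, O) = -5 + (O + O)*(1 + O) = -5 + (2*O)*(1 + O) = -5 + 2*O*(1 + O))
-75*Q(-11, C(-3)) + 92 = -75*(-5 + 2*(5 + (-3)² - 1*(-3)) + 2*(5 + (-3)² - 1*(-3))²) + 92 = -75*(-5 + 2*(5 + 9 + 3) + 2*(5 + 9 + 3)²) + 92 = -75*(-5 + 2*17 + 2*17²) + 92 = -75*(-5 + 34 + 2*289) + 92 = -75*(-5 + 34 + 578) + 92 = -75*607 + 92 = -45525 + 92 = -45433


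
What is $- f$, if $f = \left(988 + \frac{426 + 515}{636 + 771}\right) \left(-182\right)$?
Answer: $\frac{36167482}{201} \approx 1.7994 \cdot 10^{5}$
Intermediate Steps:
$f = - \frac{36167482}{201}$ ($f = \left(988 + \frac{941}{1407}\right) \left(-182\right) = \frac{1391057}{1407} \left(-182\right) = - \frac{36167482}{201} \approx -1.7994 \cdot 10^{5}$)
$- f = \left(-1\right) \left(- \frac{36167482}{201}\right) = \frac{36167482}{201}$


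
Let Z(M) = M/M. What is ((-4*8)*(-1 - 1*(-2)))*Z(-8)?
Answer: -32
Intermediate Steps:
Z(M) = 1
((-4*8)*(-1 - 1*(-2)))*Z(-8) = ((-4*8)*(-1 - 1*(-2)))*1 = -32*(-1 + 2)*1 = -32*1*1 = -32*1 = -32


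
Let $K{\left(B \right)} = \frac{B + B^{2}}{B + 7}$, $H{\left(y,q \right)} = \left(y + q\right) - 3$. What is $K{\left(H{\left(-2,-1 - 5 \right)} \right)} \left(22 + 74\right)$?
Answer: $-2640$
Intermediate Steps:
$H{\left(y,q \right)} = -3 + q + y$ ($H{\left(y,q \right)} = \left(q + y\right) - 3 = -3 + q + y$)
$K{\left(B \right)} = \frac{B + B^{2}}{7 + B}$
$K{\left(H{\left(-2,-1 - 5 \right)} \right)} \left(22 + 74\right) = \frac{\left(-3 - 6 - 2\right) \left(1 - 11\right)}{7 - 11} \left(22 + 74\right) = \frac{\left(-3 - 6 - 2\right) \left(1 - 11\right)}{7 - 11} \cdot 96 = - \frac{11 \left(1 - 11\right)}{7 - 11} \cdot 96 = \left(-11\right) \frac{1}{-4} \left(-10\right) 96 = \left(-11\right) \left(- \frac{1}{4}\right) \left(-10\right) 96 = \left(- \frac{55}{2}\right) 96 = -2640$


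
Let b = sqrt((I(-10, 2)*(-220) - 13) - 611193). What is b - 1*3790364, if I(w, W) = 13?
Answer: -3790364 + I*sqrt(614066) ≈ -3.7904e+6 + 783.62*I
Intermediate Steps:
b = I*sqrt(614066) (b = sqrt((13*(-220) - 13) - 611193) = sqrt((-2860 - 13) - 611193) = sqrt(-2873 - 611193) = sqrt(-614066) = I*sqrt(614066) ≈ 783.62*I)
b - 1*3790364 = I*sqrt(614066) - 1*3790364 = I*sqrt(614066) - 3790364 = -3790364 + I*sqrt(614066)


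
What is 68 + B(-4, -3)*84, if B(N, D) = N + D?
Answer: -520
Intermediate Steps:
B(N, D) = D + N
68 + B(-4, -3)*84 = 68 + (-3 - 4)*84 = 68 - 7*84 = 68 - 588 = -520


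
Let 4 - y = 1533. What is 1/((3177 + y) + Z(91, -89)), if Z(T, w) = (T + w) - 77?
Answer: 1/1573 ≈ 0.00063573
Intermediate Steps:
y = -1529 (y = 4 - 1*1533 = 4 - 1533 = -1529)
Z(T, w) = -77 + T + w
1/((3177 + y) + Z(91, -89)) = 1/((3177 - 1529) + (-77 + 91 - 89)) = 1/(1648 - 75) = 1/1573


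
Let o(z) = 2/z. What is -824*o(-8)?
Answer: 206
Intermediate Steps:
-824*o(-8) = -1648/(-8) = -1648*(-1)/8 = -824*(-¼) = 206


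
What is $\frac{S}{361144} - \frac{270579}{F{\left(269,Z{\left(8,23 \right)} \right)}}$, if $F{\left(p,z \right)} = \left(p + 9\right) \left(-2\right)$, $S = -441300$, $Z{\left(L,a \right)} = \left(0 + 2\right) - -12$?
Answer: $\frac{12184077447}{25099508} \approx 485.43$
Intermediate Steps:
$Z{\left(L,a \right)} = 14$ ($Z{\left(L,a \right)} = 2 + 12 = 14$)
$F{\left(p,z \right)} = -18 - 2 p$ ($F{\left(p,z \right)} = \left(9 + p\right) \left(-2\right) = -18 - 2 p$)
$\frac{S}{361144} - \frac{270579}{F{\left(269,Z{\left(8,23 \right)} \right)}} = - \frac{441300}{361144} - \frac{270579}{-18 - 538} = \left(-441300\right) \frac{1}{361144} - \frac{270579}{-18 - 538} = - \frac{110325}{90286} - \frac{270579}{-556} = - \frac{110325}{90286} - - \frac{270579}{556} = - \frac{110325}{90286} + \frac{270579}{556} = \frac{12184077447}{25099508}$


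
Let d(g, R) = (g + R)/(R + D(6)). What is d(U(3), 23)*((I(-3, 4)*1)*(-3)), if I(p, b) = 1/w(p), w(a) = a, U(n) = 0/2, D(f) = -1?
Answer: 23/22 ≈ 1.0455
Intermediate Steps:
U(n) = 0 (U(n) = 0*(1/2) = 0)
d(g, R) = (R + g)/(-1 + R) (d(g, R) = (g + R)/(R - 1) = (R + g)/(-1 + R))
I(p, b) = 1/p
d(U(3), 23)*((I(-3, 4)*1)*(-3)) = ((23 + 0)/(-1 + 23))*((1/(-3))*(-3)) = (23/22)*(-1/3*1*(-3)) = ((1/22)*23)*(-1/3*(-3)) = (23/22)*1 = 23/22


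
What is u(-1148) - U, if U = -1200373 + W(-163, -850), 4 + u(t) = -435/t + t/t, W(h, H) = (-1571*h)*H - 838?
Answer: 251255020619/1148 ≈ 2.1886e+8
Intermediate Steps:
W(h, H) = -838 - 1571*H*h (W(h, H) = -1571*H*h - 838 = -838 - 1571*H*h)
u(t) = -3 - 435/t (u(t) = -4 + (-435/t + t/t) = -4 + (-435/t + 1) = -4 + (1 - 435/t) = -3 - 435/t)
U = -218863261 (U = -1200373 + (-838 - 1571*(-850)*(-163)) = -1200373 + (-838 - 217662050) = -1200373 - 217662888 = -218863261)
u(-1148) - U = (-3 - 435/(-1148)) - 1*(-218863261) = (-3 - 435*(-1/1148)) + 218863261 = (-3 + 435/1148) + 218863261 = -3009/1148 + 218863261 = 251255020619/1148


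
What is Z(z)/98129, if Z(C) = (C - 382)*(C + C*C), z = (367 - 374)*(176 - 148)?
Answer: -22091160/98129 ≈ -225.12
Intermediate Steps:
z = -196 (z = -7*28 = -196)
Z(C) = (-382 + C)*(C + C²)
Z(z)/98129 = -196*(-382 + (-196)² - 381*(-196))/98129 = -196*(-382 + 38416 + 74676)*(1/98129) = -196*112710*(1/98129) = -22091160*1/98129 = -22091160/98129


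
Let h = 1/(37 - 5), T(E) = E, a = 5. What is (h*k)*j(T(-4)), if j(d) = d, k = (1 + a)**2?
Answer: -9/2 ≈ -4.5000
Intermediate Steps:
k = 36 (k = (1 + 5)**2 = 6**2 = 36)
h = 1/32 ≈ 0.031250
(h*k)*j(T(-4)) = ((1/32)*36)*(-4) = (9/8)*(-4) = -9/2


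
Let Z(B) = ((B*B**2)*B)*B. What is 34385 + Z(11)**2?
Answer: 25937458986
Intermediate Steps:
Z(B) = B**5 (Z(B) = (B**3*B)*B = B**4*B = B**5)
34385 + Z(11)**2 = 34385 + (11**5)**2 = 34385 + 161051**2 = 34385 + 25937424601 = 25937458986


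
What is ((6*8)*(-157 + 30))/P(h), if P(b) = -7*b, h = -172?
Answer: -1524/301 ≈ -5.0631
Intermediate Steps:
((6*8)*(-157 + 30))/P(h) = ((6*8)*(-157 + 30))/((-7*(-172))) = (48*(-127))/1204 = -6096*1/1204 = -1524/301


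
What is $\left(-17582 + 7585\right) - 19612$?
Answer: $-29609$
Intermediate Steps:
$\left(-17582 + 7585\right) - 19612 = -9997 - 19612 = -29609$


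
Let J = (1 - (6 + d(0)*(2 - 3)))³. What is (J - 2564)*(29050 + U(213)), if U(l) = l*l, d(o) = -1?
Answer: -206884820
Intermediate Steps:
U(l) = l²
J = -216 (J = (1 - (6 - (2 - 3)))³ = (1 - (6 - 1*(-1)))³ = (1 - (6 + 1))³ = (1 - 1*7)³ = (1 - 7)³ = (-6)³ = -216)
(J - 2564)*(29050 + U(213)) = (-216 - 2564)*(29050 + 213²) = -2780*(29050 + 45369) = -2780*74419 = -206884820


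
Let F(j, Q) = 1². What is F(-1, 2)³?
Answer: 1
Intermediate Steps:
F(j, Q) = 1
F(-1, 2)³ = 1³ = 1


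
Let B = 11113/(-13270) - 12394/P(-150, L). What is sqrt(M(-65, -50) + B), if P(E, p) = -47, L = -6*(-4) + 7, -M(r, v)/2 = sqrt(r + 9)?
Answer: sqrt(102251523774610 - 1555956864400*I*sqrt(14))/623690 ≈ 16.22 - 0.46137*I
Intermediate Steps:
M(r, v) = -2*sqrt(9 + r) (M(r, v) = -2*sqrt(r + 9) = -2*sqrt(9 + r))
L = 31 (L = 24 + 7 = 31)
B = 163946069/623690 (B = 11113/(-13270) - 12394/(-47) = 11113*(-1/13270) - 12394*(-1/47) = -11113/13270 + 12394/47 = 163946069/623690 ≈ 262.86)
sqrt(M(-65, -50) + B) = sqrt(-2*sqrt(9 - 65) + 163946069/623690) = sqrt(-4*I*sqrt(14) + 163946069/623690) = sqrt(163946069/623690 - 4*I*sqrt(14))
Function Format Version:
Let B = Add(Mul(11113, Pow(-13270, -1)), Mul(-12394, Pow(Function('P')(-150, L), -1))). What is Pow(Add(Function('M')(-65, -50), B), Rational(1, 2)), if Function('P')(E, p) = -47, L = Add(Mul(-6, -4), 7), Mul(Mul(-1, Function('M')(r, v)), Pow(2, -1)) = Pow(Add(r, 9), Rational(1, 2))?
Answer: Mul(Rational(1, 623690), Pow(Add(102251523774610, Mul(-1555956864400, I, Pow(14, Rational(1, 2)))), Rational(1, 2))) ≈ Add(16.220, Mul(-0.46137, I))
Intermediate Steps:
Function('M')(r, v) = Mul(-2, Pow(Add(9, r), Rational(1, 2))) (Function('M')(r, v) = Mul(-2, Pow(Add(r, 9), Rational(1, 2))) = Mul(-2, Pow(Add(9, r), Rational(1, 2))))
L = 31 (L = Add(24, 7) = 31)
B = Rational(163946069, 623690) (B = Add(Mul(11113, Pow(-13270, -1)), Mul(-12394, Pow(-47, -1))) = Add(Mul(11113, Rational(-1, 13270)), Mul(-12394, Rational(-1, 47))) = Add(Rational(-11113, 13270), Rational(12394, 47)) = Rational(163946069, 623690) ≈ 262.86)
Pow(Add(Function('M')(-65, -50), B), Rational(1, 2)) = Pow(Add(Mul(-2, Pow(Add(9, -65), Rational(1, 2))), Rational(163946069, 623690)), Rational(1, 2)) = Pow(Add(Mul(-2, Pow(-56, Rational(1, 2))), Rational(163946069, 623690)), Rational(1, 2)) = Pow(Add(Mul(-2, Mul(2, I, Pow(14, Rational(1, 2)))), Rational(163946069, 623690)), Rational(1, 2)) = Pow(Add(Mul(-4, I, Pow(14, Rational(1, 2))), Rational(163946069, 623690)), Rational(1, 2)) = Pow(Add(Rational(163946069, 623690), Mul(-4, I, Pow(14, Rational(1, 2)))), Rational(1, 2))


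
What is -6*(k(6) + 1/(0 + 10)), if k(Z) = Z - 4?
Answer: -63/5 ≈ -12.600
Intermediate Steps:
k(Z) = -4 + Z
-6*(k(6) + 1/(0 + 10)) = -6*((-4 + 6) + 1/(0 + 10)) = -6*(2 + 1/10) = -6*21/10 = -63/5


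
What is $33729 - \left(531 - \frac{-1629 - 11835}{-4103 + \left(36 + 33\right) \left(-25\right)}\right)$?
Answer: $\frac{48372852}{1457} \approx 33200.0$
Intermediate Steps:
$33729 - \left(531 - \frac{-1629 - 11835}{-4103 + \left(36 + 33\right) \left(-25\right)}\right) = 33729 - \left(531 + \frac{13464}{-4103 + 69 \left(-25\right)}\right) = 33729 - \left(531 + \frac{13464}{-4103 - 1725}\right) = 33729 - \left(531 + \frac{13464}{-5828}\right) = 33729 - \frac{770301}{1457} = \frac{48372852}{1457}$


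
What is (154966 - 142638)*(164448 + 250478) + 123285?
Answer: 5115331013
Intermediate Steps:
(154966 - 142638)*(164448 + 250478) + 123285 = 12328*414926 + 123285 = 5115207728 + 123285 = 5115331013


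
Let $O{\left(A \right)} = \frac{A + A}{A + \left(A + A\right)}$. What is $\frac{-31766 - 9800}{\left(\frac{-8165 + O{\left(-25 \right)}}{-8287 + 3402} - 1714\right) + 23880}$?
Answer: $- \frac{609149730}{324867223} \approx -1.8751$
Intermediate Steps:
$O{\left(A \right)} = \frac{2}{3}$ ($O{\left(A \right)} = \frac{2 A}{A + 2 A} = \frac{2 A}{3 A} = 2 A \frac{1}{3 A} = \frac{2}{3}$)
$\frac{-31766 - 9800}{\left(\frac{-8165 + O{\left(-25 \right)}}{-8287 + 3402} - 1714\right) + 23880} = \frac{-31766 - 9800}{\left(\frac{-8165 + \frac{2}{3}}{-8287 + 3402} - 1714\right) + 23880} = - \frac{41566}{\left(- \frac{24493}{3 \left(-4885\right)} - 1714\right) + 23880} = - \frac{41566}{\left(\left(- \frac{24493}{3}\right) \left(- \frac{1}{4885}\right) - 1714\right) + 23880} = - \frac{41566}{\left(\frac{24493}{14655} - 1714\right) + 23880} = - \frac{41566}{- \frac{25094177}{14655} + 23880} = - \frac{41566}{\frac{324867223}{14655}} = \left(-41566\right) \frac{14655}{324867223} = - \frac{609149730}{324867223}$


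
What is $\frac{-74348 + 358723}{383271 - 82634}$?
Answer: $\frac{284375}{300637} \approx 0.94591$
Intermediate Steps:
$\frac{-74348 + 358723}{383271 - 82634} = \frac{284375}{300637}$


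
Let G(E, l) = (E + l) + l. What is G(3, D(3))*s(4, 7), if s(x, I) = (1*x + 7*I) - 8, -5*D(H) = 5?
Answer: 45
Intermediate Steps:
D(H) = -1 (D(H) = -⅕*5 = -1)
s(x, I) = -8 + x + 7*I (s(x, I) = (x + 7*I) - 8 = -8 + x + 7*I)
G(E, l) = E + 2*l
G(3, D(3))*s(4, 7) = (3 + 2*(-1))*(-8 + 4 + 7*7) = (3 - 2)*(-8 + 4 + 49) = 1*45 = 45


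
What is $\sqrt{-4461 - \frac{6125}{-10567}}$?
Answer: $\frac{i \sqrt{498057179554}}{10567} \approx 66.786 i$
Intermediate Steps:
$\sqrt{-4461 - \frac{6125}{-10567}} = \sqrt{-4461 - - \frac{6125}{10567}} = \sqrt{-4461 + \frac{6125}{10567}} = \sqrt{- \frac{47133262}{10567}} = \frac{i \sqrt{498057179554}}{10567}$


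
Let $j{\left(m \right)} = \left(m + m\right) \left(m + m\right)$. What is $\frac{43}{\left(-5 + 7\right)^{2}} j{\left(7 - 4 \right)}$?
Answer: $387$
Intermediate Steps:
$j{\left(m \right)} = 4 m^{2}$ ($j{\left(m \right)} = 2 m 2 m = 4 m^{2}$)
$\frac{43}{\left(-5 + 7\right)^{2}} j{\left(7 - 4 \right)} = \frac{43}{\left(-5 + 7\right)^{2}} \cdot 4 \left(7 - 4\right)^{2} = \frac{43}{2^{2}} \cdot 4 \left(7 - 4\right)^{2} = \frac{43}{4} \cdot 4 \cdot 3^{2} = 43 \cdot \frac{1}{4} \cdot 4 \cdot 9 = \frac{43}{4} \cdot 36 = 387$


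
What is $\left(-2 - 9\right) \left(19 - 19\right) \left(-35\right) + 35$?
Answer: $35$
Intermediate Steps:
$\left(-2 - 9\right) \left(19 - 19\right) \left(-35\right) + 35 = - 11 \left(19 - 19\right) \left(-35\right) + 35 = \left(-11\right) 0 \left(-35\right) + 35 = 0 \left(-35\right) + 35 = 0 + 35 = 35$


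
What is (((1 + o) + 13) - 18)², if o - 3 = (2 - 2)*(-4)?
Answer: 1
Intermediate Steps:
o = 3 (o = 3 + (2 - 2)*(-4) = 3 + 0*(-4) = 3 + 0 = 3)
(((1 + o) + 13) - 18)² = (((1 + 3) + 13) - 18)² = ((4 + 13) - 18)² = (17 - 18)² = (-1)² = 1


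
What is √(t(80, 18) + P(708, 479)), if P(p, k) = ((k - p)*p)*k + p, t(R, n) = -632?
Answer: 4*I*√4853822 ≈ 8812.6*I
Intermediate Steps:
P(p, k) = p + k*p*(k - p) (P(p, k) = (p*(k - p))*k + p = k*p*(k - p) + p = p + k*p*(k - p))
√(t(80, 18) + P(708, 479)) = √(-632 + 708*(1 + 479² - 1*479*708)) = √(-632 + 708*(1 + 229441 - 339132)) = √(-632 + 708*(-109690)) = √(-632 - 77660520) = √(-77661152) = 4*I*√4853822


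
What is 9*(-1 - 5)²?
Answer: 324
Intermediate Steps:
9*(-1 - 5)² = 9*(-6)² = 9*36 = 324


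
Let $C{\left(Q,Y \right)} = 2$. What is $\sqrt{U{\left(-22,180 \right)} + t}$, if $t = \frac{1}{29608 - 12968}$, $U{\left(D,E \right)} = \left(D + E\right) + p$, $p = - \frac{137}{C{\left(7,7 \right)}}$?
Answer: $\frac{\sqrt{96803265}}{1040} \approx 9.4604$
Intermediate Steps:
$p = - \frac{137}{2} \approx -68.5$
$U{\left(D,E \right)} = - \frac{137}{2} + D + E$ ($U{\left(D,E \right)} = \left(D + E\right) - \frac{137}{2} = - \frac{137}{2} + D + E$)
$t = \frac{1}{16640} \approx 6.0096 \cdot 10^{-5}$
$\sqrt{U{\left(-22,180 \right)} + t} = \sqrt{\left(- \frac{137}{2} - 22 + 180\right) + \frac{1}{16640}} = \sqrt{\frac{179}{2} + \frac{1}{16640}} = \sqrt{\frac{1489281}{16640}} = \frac{\sqrt{96803265}}{1040}$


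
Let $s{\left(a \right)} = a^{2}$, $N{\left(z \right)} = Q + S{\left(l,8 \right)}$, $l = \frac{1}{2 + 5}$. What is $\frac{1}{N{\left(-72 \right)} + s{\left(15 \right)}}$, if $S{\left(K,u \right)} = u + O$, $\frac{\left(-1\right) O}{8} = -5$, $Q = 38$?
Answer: $\frac{1}{311} \approx 0.0032154$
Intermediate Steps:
$O = 40$ ($O = \left(-8\right) \left(-5\right) = 40$)
$l = \frac{1}{7} \approx 0.14286$
$S{\left(K,u \right)} = 40 + u$ ($S{\left(K,u \right)} = u + 40 = 40 + u$)
$N{\left(z \right)} = 86$ ($N{\left(z \right)} = 38 + \left(40 + 8\right) = 38 + 48 = 86$)
$\frac{1}{N{\left(-72 \right)} + s{\left(15 \right)}} = \frac{1}{86 + 15^{2}} = \frac{1}{86 + 225} = \frac{1}{311}$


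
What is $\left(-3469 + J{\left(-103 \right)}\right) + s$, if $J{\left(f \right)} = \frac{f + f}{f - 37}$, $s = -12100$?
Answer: $- \frac{1089727}{70} \approx -15568.0$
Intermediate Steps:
$J{\left(f \right)} = \frac{2 f}{-37 + f}$
$\left(-3469 + J{\left(-103 \right)}\right) + s = \left(-3469 + 2 \left(-103\right) \frac{1}{-37 - 103}\right) - 12100 = \left(-3469 + 2 \left(-103\right) \frac{1}{-140}\right) - 12100 = \left(-3469 + 2 \left(-103\right) \left(- \frac{1}{140}\right)\right) - 12100 = \left(-3469 + \frac{103}{70}\right) - 12100 = - \frac{242727}{70} - 12100 = - \frac{1089727}{70}$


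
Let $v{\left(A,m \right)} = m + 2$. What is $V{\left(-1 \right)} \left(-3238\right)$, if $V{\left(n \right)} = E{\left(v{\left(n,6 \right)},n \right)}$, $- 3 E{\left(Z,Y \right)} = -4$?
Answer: $- \frac{12952}{3} \approx -4317.3$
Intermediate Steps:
$v{\left(A,m \right)} = 2 + m$
$E{\left(Z,Y \right)} = \frac{4}{3}$ ($E{\left(Z,Y \right)} = \left(- \frac{1}{3}\right) \left(-4\right) = \frac{4}{3}$)
$V{\left(n \right)} = \frac{4}{3}$
$V{\left(-1 \right)} \left(-3238\right) = \frac{4}{3} \left(-3238\right) = - \frac{12952}{3}$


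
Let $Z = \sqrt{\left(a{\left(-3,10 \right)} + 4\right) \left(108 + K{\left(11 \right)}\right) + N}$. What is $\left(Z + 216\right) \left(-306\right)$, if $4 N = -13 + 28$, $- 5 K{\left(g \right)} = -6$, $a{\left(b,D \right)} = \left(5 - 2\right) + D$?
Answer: $-66096 - \frac{153 \sqrt{186015}}{5} \approx -79294.0$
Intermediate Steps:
$a{\left(b,D \right)} = 3 + D$
$K{\left(g \right)} = \frac{6}{5}$ ($K{\left(g \right)} = \left(- \frac{1}{5}\right) \left(-6\right) = \frac{6}{5}$)
$N = \frac{15}{4}$ ($N = \frac{-13 + 28}{4} = \frac{1}{4} \cdot 15 = \frac{15}{4} \approx 3.75$)
$Z = \frac{\sqrt{186015}}{10}$ ($Z = \sqrt{\left(\left(3 + 10\right) + 4\right) \left(108 + \frac{6}{5}\right) + \frac{15}{4}} = \sqrt{\left(13 + 4\right) \frac{546}{5} + \frac{15}{4}} = \sqrt{17 \cdot \frac{546}{5} + \frac{15}{4}} = \sqrt{\frac{9282}{5} + \frac{15}{4}} = \sqrt{\frac{37203}{20}} = \frac{\sqrt{186015}}{10} \approx 43.129$)
$\left(Z + 216\right) \left(-306\right) = \left(\frac{\sqrt{186015}}{10} + 216\right) \left(-306\right) = \left(216 + \frac{\sqrt{186015}}{10}\right) \left(-306\right) = -66096 - \frac{153 \sqrt{186015}}{5}$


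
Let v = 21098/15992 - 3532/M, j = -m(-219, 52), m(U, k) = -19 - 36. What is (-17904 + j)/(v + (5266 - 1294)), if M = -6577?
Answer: -938673412508/208983879269 ≈ -4.4916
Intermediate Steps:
m(U, k) = -55
j = 55 (j = -1*(-55) = 55)
v = 97622645/52589692 (v = 21098/15992 - 3532/(-6577) = 21098*(1/15992) - 3532*(-1/6577) = 10549/7996 + 3532/6577 = 97622645/52589692 ≈ 1.8563)
(-17904 + j)/(v + (5266 - 1294)) = (-17904 + 55)/(97622645/52589692 + (5266 - 1294)) = -17849/(97622645/52589692 + 3972) = -17849/208983879269/52589692 = -17849*52589692/208983879269 = -938673412508/208983879269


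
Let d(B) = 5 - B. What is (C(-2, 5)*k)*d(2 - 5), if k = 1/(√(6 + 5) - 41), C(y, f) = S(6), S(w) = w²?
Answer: -5904/835 - 144*√11/835 ≈ -7.6426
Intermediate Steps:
C(y, f) = 36 (C(y, f) = 6² = 36)
k = 1/(-41 + √11) (k = 1/(√11 - 41) = 1/(-41 + √11) ≈ -0.026537)
(C(-2, 5)*k)*d(2 - 5) = (36*(-41/1670 - √11/1670))*(5 - (2 - 5)) = (-738/835 - 18*√11/835)*(5 - 1*(-3)) = (-738/835 - 18*√11/835)*(5 + 3) = (-738/835 - 18*√11/835)*8 = -5904/835 - 144*√11/835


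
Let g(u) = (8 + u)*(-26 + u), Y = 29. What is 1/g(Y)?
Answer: 1/111 ≈ 0.0090090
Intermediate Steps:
g(u) = (-26 + u)*(8 + u)
1/g(Y) = 1/(-208 + 29² - 18*29) = 1/(-208 + 841 - 522) = 1/111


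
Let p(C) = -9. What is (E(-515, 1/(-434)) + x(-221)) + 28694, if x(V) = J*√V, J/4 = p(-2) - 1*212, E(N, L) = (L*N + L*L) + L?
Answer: 5404910141/188356 - 884*I*√221 ≈ 28695.0 - 13142.0*I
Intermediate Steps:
E(N, L) = L + L² + L*N (E(N, L) = (L*N + L²) + L = (L² + L*N) + L = L + L² + L*N)
J = -884 (J = 4*(-9 - 1*212) = 4*(-9 - 212) = 4*(-221) = -884)
x(V) = -884*√V
(E(-515, 1/(-434)) + x(-221)) + 28694 = ((1 + 1/(-434) - 515)/(-434) - 884*I*√221) + 28694 = (-(1 - 1/434 - 515)/434 - 884*I*√221) + 28694 = (-1/434*(-223077/434) - 884*I*√221) + 28694 = (223077/188356 - 884*I*√221) + 28694 = 5404910141/188356 - 884*I*√221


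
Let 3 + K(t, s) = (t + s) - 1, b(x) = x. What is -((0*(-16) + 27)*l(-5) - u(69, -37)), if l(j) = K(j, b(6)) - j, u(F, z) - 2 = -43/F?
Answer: -3631/69 ≈ -52.623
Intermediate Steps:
u(F, z) = 2 - 43/F
K(t, s) = -4 + s + t (K(t, s) = -3 + ((t + s) - 1) = -3 + ((s + t) - 1) = -3 + (-1 + s + t) = -4 + s + t)
l(j) = 2 (l(j) = (-4 + 6 + j) - j = (2 + j) - j = 2)
-((0*(-16) + 27)*l(-5) - u(69, -37)) = -((0*(-16) + 27)*2 - (2 - 43/69)) = -((0 + 27)*2 - (2 - 43*1/69)) = -(27*2 - (2 - 43/69)) = -(54 - 1*95/69) = -(54 - 95/69) = -1*3631/69 = -3631/69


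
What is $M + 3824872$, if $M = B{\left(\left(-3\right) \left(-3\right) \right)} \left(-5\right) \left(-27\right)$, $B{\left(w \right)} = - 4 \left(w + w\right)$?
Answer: $3815152$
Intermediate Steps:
$B{\left(w \right)} = - 8 w$ ($B{\left(w \right)} = - 4 \cdot 2 w = - 8 w$)
$M = -9720$ ($M = - 8 \left(\left(-3\right) \left(-3\right)\right) \left(-5\right) \left(-27\right) = \left(-8\right) 9 \left(-5\right) \left(-27\right) = \left(-72\right) \left(-5\right) \left(-27\right) = 360 \left(-27\right) = -9720$)
$M + 3824872 = -9720 + 3824872 = 3815152$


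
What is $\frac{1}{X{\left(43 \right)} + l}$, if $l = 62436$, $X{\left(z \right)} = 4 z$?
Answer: $\frac{1}{62608} \approx 1.5972 \cdot 10^{-5}$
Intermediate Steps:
$\frac{1}{X{\left(43 \right)} + l} = \frac{1}{4 \cdot 43 + 62436} = \frac{1}{172 + 62436} = \frac{1}{62608}$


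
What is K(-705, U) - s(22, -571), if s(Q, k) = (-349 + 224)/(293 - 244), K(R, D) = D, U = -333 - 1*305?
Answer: -31137/49 ≈ -635.45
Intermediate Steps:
U = -638 (U = -333 - 305 = -638)
s(Q, k) = -125/49
K(-705, U) - s(22, -571) = -638 - 1*(-125/49) = -638 + 125/49 = -31137/49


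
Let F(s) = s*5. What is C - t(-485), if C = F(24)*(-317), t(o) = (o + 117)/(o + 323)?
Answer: -3081424/81 ≈ -38042.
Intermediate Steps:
F(s) = 5*s
t(o) = (117 + o)/(323 + o)
C = -38040 (C = (5*24)*(-317) = 120*(-317) = -38040)
C - t(-485) = -38040 - (117 - 485)/(323 - 485) = -38040 - (-368)/(-162) = -38040 - (-1)*(-368)/162 = -38040 - 1*184/81 = -38040 - 184/81 = -3081424/81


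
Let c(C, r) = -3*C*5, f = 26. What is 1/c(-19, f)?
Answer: 1/285 ≈ 0.0035088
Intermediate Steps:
c(C, r) = -15*C
1/c(-19, f) = 1/(-15*(-19)) = 1/285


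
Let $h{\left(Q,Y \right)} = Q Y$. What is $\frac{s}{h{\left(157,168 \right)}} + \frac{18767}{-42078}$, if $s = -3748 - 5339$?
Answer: $- \frac{146226863}{184974888} \approx -0.79052$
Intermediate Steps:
$s = -9087$ ($s = -3748 - 5339 = -9087$)
$\frac{s}{h{\left(157,168 \right)}} + \frac{18767}{-42078} = - \frac{9087}{157 \cdot 168} + \frac{18767}{-42078} = - \frac{9087}{26376} + 18767 \left(- \frac{1}{42078}\right) = \left(-9087\right) \frac{1}{26376} - \frac{18767}{42078} = - \frac{3029}{8792} - \frac{18767}{42078} = - \frac{146226863}{184974888}$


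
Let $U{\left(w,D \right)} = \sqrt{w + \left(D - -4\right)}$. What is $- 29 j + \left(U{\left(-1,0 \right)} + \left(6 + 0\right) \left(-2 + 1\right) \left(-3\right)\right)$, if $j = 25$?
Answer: $-707 + \sqrt{3} \approx -705.27$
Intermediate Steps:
$U{\left(w,D \right)} = \sqrt{4 + D + w}$ ($U{\left(w,D \right)} = \sqrt{w + \left(D + 4\right)} = \sqrt{w + \left(4 + D\right)} = \sqrt{4 + D + w}$)
$- 29 j + \left(U{\left(-1,0 \right)} + \left(6 + 0\right) \left(-2 + 1\right) \left(-3\right)\right) = \left(-29\right) 25 + \left(\sqrt{4 + 0 - 1} + \left(6 + 0\right) \left(-2 + 1\right) \left(-3\right)\right) = -725 + \left(\sqrt{3} + 6 \left(-1\right) \left(-3\right)\right) = -725 + \left(\sqrt{3} - -18\right) = -725 + \left(\sqrt{3} + 18\right) = -725 + \left(18 + \sqrt{3}\right) = -707 + \sqrt{3}$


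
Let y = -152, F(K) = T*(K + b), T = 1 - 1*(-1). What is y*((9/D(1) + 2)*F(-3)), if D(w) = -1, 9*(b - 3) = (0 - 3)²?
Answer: 2128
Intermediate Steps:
T = 2 (T = 1 + 1 = 2)
b = 4 (b = 3 + (0 - 3)²/9 = 3 + (⅑)*(-3)² = 3 + (⅑)*9 = 3 + 1 = 4)
F(K) = 8 + 2*K (F(K) = 2*(K + 4) = 2*(4 + K) = 8 + 2*K)
y*((9/D(1) + 2)*F(-3)) = -152*(9/(-1) + 2)*(8 + 2*(-3)) = -152*(9*(-1) + 2)*(8 - 6) = -152*(-9 + 2)*2 = -(-1064)*2 = -152*(-14) = 2128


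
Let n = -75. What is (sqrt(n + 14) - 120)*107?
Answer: -12840 + 107*I*sqrt(61) ≈ -12840.0 + 835.7*I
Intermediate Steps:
(sqrt(n + 14) - 120)*107 = (sqrt(-75 + 14) - 120)*107 = (sqrt(-61) - 120)*107 = (I*sqrt(61) - 120)*107 = (-120 + I*sqrt(61))*107 = -12840 + 107*I*sqrt(61)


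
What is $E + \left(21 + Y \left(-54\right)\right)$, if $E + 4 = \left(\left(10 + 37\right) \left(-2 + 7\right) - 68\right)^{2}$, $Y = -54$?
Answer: $30822$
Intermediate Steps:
$E = 27885$ ($E = -4 + \left(\left(10 + 37\right) \left(-2 + 7\right) - 68\right)^{2} = -4 + \left(47 \cdot 5 - 68\right)^{2} = -4 + \left(235 - 68\right)^{2} = -4 + 167^{2} = -4 + 27889 = 27885$)
$E + \left(21 + Y \left(-54\right)\right) = 27885 + \left(21 - -2916\right) = 27885 + \left(21 + 2916\right) = 27885 + 2937 = 30822$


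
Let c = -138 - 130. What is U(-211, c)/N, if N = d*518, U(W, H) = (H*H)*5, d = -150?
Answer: -17956/3885 ≈ -4.6219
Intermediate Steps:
c = -268
U(W, H) = 5*H² (U(W, H) = H²*5 = 5*H²)
N = -77700 (N = -150*518 = -77700)
U(-211, c)/N = (5*(-268)²)/(-77700) = (5*71824)*(-1/77700) = 359120*(-1/77700) = -17956/3885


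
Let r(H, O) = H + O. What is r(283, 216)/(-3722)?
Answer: -499/3722 ≈ -0.13407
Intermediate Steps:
r(283, 216)/(-3722) = (283 + 216)/(-3722) = 499*(-1/3722) = -499/3722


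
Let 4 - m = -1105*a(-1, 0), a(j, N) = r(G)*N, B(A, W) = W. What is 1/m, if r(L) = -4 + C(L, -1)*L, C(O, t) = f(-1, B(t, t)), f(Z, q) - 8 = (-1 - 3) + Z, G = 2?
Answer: ¼ ≈ 0.25000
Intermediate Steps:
f(Z, q) = 4 + Z (f(Z, q) = 8 + ((-1 - 3) + Z) = 8 + (-4 + Z) = 4 + Z)
C(O, t) = 3 (C(O, t) = 4 - 1 = 3)
r(L) = -4 + 3*L
a(j, N) = 2*N (a(j, N) = (-4 + 3*2)*N = (-4 + 6)*N = 2*N)
m = 4 (m = 4 - (-1105)*2*0 = 4 - (-1105)*0 = 4 - 1*0 = 4 + 0 = 4)
1/m = 1/4 = ¼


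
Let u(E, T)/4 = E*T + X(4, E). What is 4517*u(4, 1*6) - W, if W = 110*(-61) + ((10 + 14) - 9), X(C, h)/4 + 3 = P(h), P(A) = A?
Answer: 512599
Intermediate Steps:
X(C, h) = -12 + 4*h
u(E, T) = -48 + 16*E + 4*E*T (u(E, T) = 4*(E*T + (-12 + 4*E)) = 4*(-12 + 4*E + E*T) = -48 + 16*E + 4*E*T)
W = -6695 (W = -6710 + (24 - 9) = -6710 + 15 = -6695)
4517*u(4, 1*6) - W = 4517*(-48 + 16*4 + 4*4*(1*6)) - 1*(-6695) = 4517*(-48 + 64 + 4*4*6) + 6695 = 4517*(-48 + 64 + 96) + 6695 = 4517*112 + 6695 = 505904 + 6695 = 512599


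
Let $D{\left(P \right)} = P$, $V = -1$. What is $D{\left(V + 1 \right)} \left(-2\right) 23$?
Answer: $0$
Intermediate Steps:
$D{\left(V + 1 \right)} \left(-2\right) 23 = \left(-1 + 1\right) \left(-2\right) 23 = 0 \left(-2\right) 23 = 0 \cdot 23 = 0$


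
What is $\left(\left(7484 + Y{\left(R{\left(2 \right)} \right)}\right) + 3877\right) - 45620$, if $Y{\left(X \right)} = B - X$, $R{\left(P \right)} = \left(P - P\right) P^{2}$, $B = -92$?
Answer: $-34351$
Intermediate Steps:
$R{\left(P \right)} = 0$ ($R{\left(P \right)} = 0 P^{2} = 0$)
$Y{\left(X \right)} = -92 - X$
$\left(\left(7484 + Y{\left(R{\left(2 \right)} \right)}\right) + 3877\right) - 45620 = \left(\left(7484 - 92\right) + 3877\right) - 45620 = \left(7392 + 3877\right) - 45620 = 11269 - 45620 = -34351$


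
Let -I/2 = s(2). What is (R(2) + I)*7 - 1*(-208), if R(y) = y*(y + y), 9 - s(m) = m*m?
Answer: 194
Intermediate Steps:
s(m) = 9 - m² (s(m) = 9 - m*m = 9 - m²)
R(y) = 2*y² (R(y) = y*(2*y) = 2*y²)
I = -10 (I = -2*(9 - 1*2²) = -2*(9 - 1*4) = -2*(9 - 4) = -2*5 = -10)
(R(2) + I)*7 - 1*(-208) = (2*2² - 10)*7 - 1*(-208) = (2*4 - 10)*7 + 208 = (8 - 10)*7 + 208 = -2*7 + 208 = -14 + 208 = 194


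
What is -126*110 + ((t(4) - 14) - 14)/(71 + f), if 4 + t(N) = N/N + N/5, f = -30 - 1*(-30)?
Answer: -4920451/355 ≈ -13860.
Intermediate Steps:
f = 0 (f = -30 + 30 = 0)
t(N) = -3 + N/5 (t(N) = -4 + (N/N + N/5) = -4 + (1 + N*(⅕)) = -4 + (1 + N/5) = -3 + N/5)
-126*110 + ((t(4) - 14) - 14)/(71 + f) = -126*110 + (((-3 + (⅕)*4) - 14) - 14)/(71 + 0) = -13860 + (((-3 + ⅘) - 14) - 14)/71 = -13860 + ((-11/5 - 14) - 14)*(1/71) = -13860 + (-81/5 - 14)*(1/71) = -13860 - 151/5*1/71 = -13860 - 151/355 = -4920451/355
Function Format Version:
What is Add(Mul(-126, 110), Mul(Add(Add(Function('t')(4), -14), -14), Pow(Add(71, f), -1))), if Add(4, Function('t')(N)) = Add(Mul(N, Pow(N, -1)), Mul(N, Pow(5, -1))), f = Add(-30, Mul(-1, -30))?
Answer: Rational(-4920451, 355) ≈ -13860.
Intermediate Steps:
f = 0 (f = Add(-30, 30) = 0)
Function('t')(N) = Add(-3, Mul(Rational(1, 5), N)) (Function('t')(N) = Add(-4, Add(Mul(N, Pow(N, -1)), Mul(N, Pow(5, -1)))) = Add(-4, Add(1, Mul(N, Rational(1, 5)))) = Add(-4, Add(1, Mul(Rational(1, 5), N))) = Add(-3, Mul(Rational(1, 5), N)))
Add(Mul(-126, 110), Mul(Add(Add(Function('t')(4), -14), -14), Pow(Add(71, f), -1))) = Add(Mul(-126, 110), Mul(Add(Add(Add(-3, Mul(Rational(1, 5), 4)), -14), -14), Pow(Add(71, 0), -1))) = Add(-13860, Mul(Add(Add(Add(-3, Rational(4, 5)), -14), -14), Pow(71, -1))) = Add(-13860, Mul(Add(Add(Rational(-11, 5), -14), -14), Rational(1, 71))) = Add(-13860, Mul(Add(Rational(-81, 5), -14), Rational(1, 71))) = Add(-13860, Mul(Rational(-151, 5), Rational(1, 71))) = Add(-13860, Rational(-151, 355)) = Rational(-4920451, 355)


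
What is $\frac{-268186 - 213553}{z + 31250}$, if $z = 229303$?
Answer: $- \frac{481739}{260553} \approx -1.8489$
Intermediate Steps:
$\frac{-268186 - 213553}{z + 31250} = \frac{-268186 - 213553}{229303 + 31250} = - \frac{481739}{260553}$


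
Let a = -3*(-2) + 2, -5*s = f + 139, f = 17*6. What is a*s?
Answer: -1928/5 ≈ -385.60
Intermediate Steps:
f = 102
s = -241/5 (s = -(102 + 139)/5 = -⅕*241 = -241/5 ≈ -48.200)
a = 8 (a = 6 + 2 = 8)
a*s = 8*(-241/5) = -1928/5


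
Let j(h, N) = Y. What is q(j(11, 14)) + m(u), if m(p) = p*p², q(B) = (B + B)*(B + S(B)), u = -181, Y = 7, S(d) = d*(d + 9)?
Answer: -5928075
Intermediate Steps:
S(d) = d*(9 + d)
j(h, N) = 7
q(B) = 2*B*(B + B*(9 + B)) (q(B) = (B + B)*(B + B*(9 + B)) = (2*B)*(B + B*(9 + B)) = 2*B*(B + B*(9 + B)))
m(p) = p³
q(j(11, 14)) + m(u) = 2*7²*(10 + 7) + (-181)³ = 2*49*17 - 5929741 = 1666 - 5929741 = -5928075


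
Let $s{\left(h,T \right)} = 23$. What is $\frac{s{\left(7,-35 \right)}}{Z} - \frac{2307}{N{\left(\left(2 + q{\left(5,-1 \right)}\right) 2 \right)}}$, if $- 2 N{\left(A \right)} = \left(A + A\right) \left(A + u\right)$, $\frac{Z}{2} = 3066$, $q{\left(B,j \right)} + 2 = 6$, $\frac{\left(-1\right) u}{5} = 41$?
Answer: $- \frac{587219}{591738} \approx -0.99236$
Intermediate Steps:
$u = -205$ ($u = \left(-5\right) 41 = -205$)
$q{\left(B,j \right)} = 4$ ($q{\left(B,j \right)} = -2 + 6 = 4$)
$Z = 6132$ ($Z = 2 \cdot 3066 = 6132$)
$N{\left(A \right)} = - A \left(-205 + A\right)$ ($N{\left(A \right)} = - \frac{\left(A + A\right) \left(A - 205\right)}{2} = - \frac{2 A \left(-205 + A\right)}{2} = - A \left(-205 + A\right)$)
$\frac{s{\left(7,-35 \right)}}{Z} - \frac{2307}{N{\left(\left(2 + q{\left(5,-1 \right)}\right) 2 \right)}} = \frac{23}{6132} - \frac{2307}{\left(2 + 4\right) 2 \left(205 - \left(2 + 4\right) 2\right)} = 23 \cdot \frac{1}{6132} - \frac{2307}{6 \cdot 2 \left(205 - 6 \cdot 2\right)} = \frac{23}{6132} - \frac{2307}{12 \left(205 - 12\right)} = \frac{23}{6132} - \frac{2307}{12 \cdot 193} = \frac{23}{6132} - \frac{2307}{2316} = \frac{23}{6132} - \frac{769}{772} = - \frac{587219}{591738}$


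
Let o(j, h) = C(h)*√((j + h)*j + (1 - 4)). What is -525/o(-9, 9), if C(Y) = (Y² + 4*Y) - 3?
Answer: 175*I*√3/114 ≈ 2.6589*I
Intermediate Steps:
C(Y) = -3 + Y² + 4*Y
o(j, h) = √(-3 + j*(h + j))*(-3 + h² + 4*h) (o(j, h) = (-3 + h² + 4*h)*√((j + h)*j + (1 - 4)) = (-3 + h² + 4*h)*√((h + j)*j - 3) = (-3 + h² + 4*h)*√(j*(h + j) - 3) = (-3 + h² + 4*h)*√(-3 + j*(h + j)) = √(-3 + j*(h + j))*(-3 + h² + 4*h))
-525/o(-9, 9) = -525*1/(√(-3 + (-9)² + 9*(-9))*(-3 + 9² + 4*9)) = -525*1/(√(-3 + 81 - 81)*(-3 + 81 + 36)) = -525*(-I*√3/342) = -(-175)*I*√3/114 = 175*I*√3/114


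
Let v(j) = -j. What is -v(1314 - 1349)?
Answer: -35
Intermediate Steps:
-v(1314 - 1349) = -(-1)*(1314 - 1349) = -(-1)*(-35) = -1*35 = -35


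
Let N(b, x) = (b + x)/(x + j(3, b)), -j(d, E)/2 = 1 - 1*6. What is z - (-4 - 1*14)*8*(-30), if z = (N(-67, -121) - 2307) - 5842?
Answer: -1383871/111 ≈ -12467.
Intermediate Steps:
j(d, E) = 10 (j(d, E) = -2*(1 - 1*6) = -2*(1 - 6) = -2*(-5) = 10)
N(b, x) = (b + x)/(10 + x) (N(b, x) = (b + x)/(x + 10) = (b + x)/(10 + x))
z = -904351/111 (z = ((-67 - 121)/(10 - 121) - 2307) - 5842 = (-188/(-111) - 2307) - 5842 = (-1/111*(-188) - 2307) - 5842 = (188/111 - 2307) - 5842 = -255889/111 - 5842 = -904351/111 ≈ -8147.3)
z - (-4 - 1*14)*8*(-30) = -904351/111 - (-4 - 1*14)*8*(-30) = -904351/111 - (-4 - 14)*8*(-30) = -904351/111 - (-18*8)*(-30) = -904351/111 - (-144)*(-30) = -904351/111 - 1*4320 = -904351/111 - 4320 = -1383871/111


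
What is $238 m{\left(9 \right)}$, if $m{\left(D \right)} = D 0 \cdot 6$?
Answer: $0$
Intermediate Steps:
$m{\left(D \right)} = 0$ ($m{\left(D \right)} = 0 \cdot 6 = 0$)
$238 m{\left(9 \right)} = 238 \cdot 0 = 0$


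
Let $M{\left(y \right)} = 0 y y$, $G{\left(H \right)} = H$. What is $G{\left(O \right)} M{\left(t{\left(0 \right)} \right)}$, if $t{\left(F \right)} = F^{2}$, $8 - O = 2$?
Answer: $0$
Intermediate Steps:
$O = 6$ ($O = 8 - 2 = 6$)
$M{\left(y \right)} = 0$ ($M{\left(y \right)} = 0 y = 0$)
$G{\left(O \right)} M{\left(t{\left(0 \right)} \right)} = 6 \cdot 0 = 0$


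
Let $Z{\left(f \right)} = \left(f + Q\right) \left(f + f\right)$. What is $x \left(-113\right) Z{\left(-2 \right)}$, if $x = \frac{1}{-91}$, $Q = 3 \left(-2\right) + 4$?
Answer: $\frac{1808}{91} \approx 19.868$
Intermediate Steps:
$Q = -2$ ($Q = -6 + 4 = -2$)
$x = - \frac{1}{91} \approx -0.010989$
$Z{\left(f \right)} = 2 f \left(-2 + f\right)$ ($Z{\left(f \right)} = \left(f - 2\right) \left(f + f\right) = \left(-2 + f\right) 2 f = 2 f \left(-2 + f\right)$)
$x \left(-113\right) Z{\left(-2 \right)} = \left(- \frac{1}{91}\right) \left(-113\right) 2 \left(-2\right) \left(-2 - 2\right) = \frac{113 \cdot 2 \left(-2\right) \left(-4\right)}{91} = \frac{113}{91} \cdot 16 = \frac{1808}{91}$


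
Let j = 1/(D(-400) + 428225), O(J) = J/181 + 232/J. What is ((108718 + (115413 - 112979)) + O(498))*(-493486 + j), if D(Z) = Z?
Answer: -352555516452454849738/6427214975 ≈ -5.4854e+10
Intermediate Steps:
O(J) = 232/J + J/181 (O(J) = J*(1/181) + 232/J = J/181 + 232/J = 232/J + J/181)
j = 1/427825 (j = 1/(-400 + 428225) = 1/427825 ≈ 2.3374e-6)
((108718 + (115413 - 112979)) + O(498))*(-493486 + j) = ((108718 + (115413 - 112979)) + (232/498 + (1/181)*498))*(-493486 + 1/427825) = ((108718 + 2434) + (232*(1/498) + 498/181))*(-211125647949/427825) = (111152 + (116/249 + 498/181))*(-211125647949/427825) = (111152 + 144998/45069)*(-211125647949/427825) = (5009654486/45069)*(-211125647949/427825) = -352555516452454849738/6427214975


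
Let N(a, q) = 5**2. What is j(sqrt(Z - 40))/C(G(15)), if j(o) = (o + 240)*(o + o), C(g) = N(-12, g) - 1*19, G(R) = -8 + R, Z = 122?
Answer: 82/3 + 80*sqrt(82) ≈ 751.76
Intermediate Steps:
N(a, q) = 25
C(g) = 6 (C(g) = 25 - 1*19 = 25 - 19 = 6)
j(o) = 2*o*(240 + o) (j(o) = (240 + o)*(2*o) = 2*o*(240 + o))
j(sqrt(Z - 40))/C(G(15)) = (2*sqrt(122 - 40)*(240 + sqrt(122 - 40)))/6 = (2*sqrt(82)*(240 + sqrt(82)))*(1/6) = sqrt(82)*(240 + sqrt(82))/3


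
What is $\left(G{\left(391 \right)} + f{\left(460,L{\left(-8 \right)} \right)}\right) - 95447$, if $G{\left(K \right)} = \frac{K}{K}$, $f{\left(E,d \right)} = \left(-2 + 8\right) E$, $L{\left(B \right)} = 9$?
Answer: $-92686$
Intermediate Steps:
$f{\left(E,d \right)} = 6 E$
$G{\left(K \right)} = 1$
$\left(G{\left(391 \right)} + f{\left(460,L{\left(-8 \right)} \right)}\right) - 95447 = \left(1 + 6 \cdot 460\right) - 95447 = \left(1 + 2760\right) - 95447 = 2761 - 95447 = -92686$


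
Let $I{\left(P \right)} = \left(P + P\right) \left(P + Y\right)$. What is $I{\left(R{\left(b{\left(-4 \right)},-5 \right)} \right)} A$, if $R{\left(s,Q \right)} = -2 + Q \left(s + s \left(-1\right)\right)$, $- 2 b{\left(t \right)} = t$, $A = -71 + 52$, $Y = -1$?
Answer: $-228$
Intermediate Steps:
$A = -19$
$b{\left(t \right)} = - \frac{t}{2}$
$R{\left(s,Q \right)} = -2$ ($R{\left(s,Q \right)} = -2 + Q \left(s - s\right) = -2 + Q 0 = -2 + 0 = -2$)
$I{\left(P \right)} = 2 P \left(-1 + P\right)$ ($I{\left(P \right)} = \left(P + P\right) \left(P - 1\right) = 2 P \left(-1 + P\right)$)
$I{\left(R{\left(b{\left(-4 \right)},-5 \right)} \right)} A = 2 \left(-2\right) \left(-1 - 2\right) \left(-19\right) = 2 \left(-2\right) \left(-3\right) \left(-19\right) = 12 \left(-19\right) = -228$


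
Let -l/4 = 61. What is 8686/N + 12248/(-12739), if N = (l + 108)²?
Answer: -57944027/117810272 ≈ -0.49184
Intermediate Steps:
l = -244 (l = -4*61 = -244)
N = 18496 (N = (-244 + 108)² = (-136)² = 18496)
8686/N + 12248/(-12739) = 8686/18496 + 12248/(-12739) = 8686*(1/18496) + 12248*(-1/12739) = 4343/9248 - 12248/12739 = -57944027/117810272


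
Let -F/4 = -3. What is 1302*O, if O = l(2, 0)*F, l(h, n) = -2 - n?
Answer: -31248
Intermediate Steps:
F = 12 (F = -4*(-3) = 12)
O = -24 (O = (-2 - 1*0)*12 = (-2 + 0)*12 = -2*12 = -24)
1302*O = 1302*(-24) = -31248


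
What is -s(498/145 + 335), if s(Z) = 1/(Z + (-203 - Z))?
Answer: 1/203 ≈ 0.0049261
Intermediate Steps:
s(Z) = -1/203 (s(Z) = 1/(-203) = -1/203)
-s(498/145 + 335) = -1*(-1/203) = 1/203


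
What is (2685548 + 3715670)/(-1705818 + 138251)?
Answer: -6401218/1567567 ≈ -4.0835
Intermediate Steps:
(2685548 + 3715670)/(-1705818 + 138251) = 6401218/(-1567567) = 6401218*(-1/1567567) = -6401218/1567567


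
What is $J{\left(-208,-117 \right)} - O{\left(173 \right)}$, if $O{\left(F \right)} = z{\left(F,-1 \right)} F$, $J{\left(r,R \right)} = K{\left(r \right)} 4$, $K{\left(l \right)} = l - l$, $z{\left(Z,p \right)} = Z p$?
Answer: $29929$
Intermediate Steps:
$K{\left(l \right)} = 0$
$J{\left(r,R \right)} = 0$ ($J{\left(r,R \right)} = 0 \cdot 4 = 0$)
$O{\left(F \right)} = - F^{2}$ ($O{\left(F \right)} = F \left(-1\right) F = - F F = - F^{2}$)
$J{\left(-208,-117 \right)} - O{\left(173 \right)} = 0 - - 173^{2} = 0 - \left(-1\right) 29929 = 0 - -29929 = 0 + 29929 = 29929$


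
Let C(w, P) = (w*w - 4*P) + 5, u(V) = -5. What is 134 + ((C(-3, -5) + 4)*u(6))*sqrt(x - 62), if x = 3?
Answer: 134 - 190*I*sqrt(59) ≈ 134.0 - 1459.4*I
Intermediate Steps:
C(w, P) = 5 + w**2 - 4*P (C(w, P) = (w**2 - 4*P) + 5 = 5 + w**2 - 4*P)
134 + ((C(-3, -5) + 4)*u(6))*sqrt(x - 62) = 134 + (((5 + (-3)**2 - 4*(-5)) + 4)*(-5))*sqrt(3 - 62) = 134 + (((5 + 9 + 20) + 4)*(-5))*sqrt(-59) = 134 + ((34 + 4)*(-5))*(I*sqrt(59)) = 134 + (38*(-5))*(I*sqrt(59)) = 134 - 190*I*sqrt(59)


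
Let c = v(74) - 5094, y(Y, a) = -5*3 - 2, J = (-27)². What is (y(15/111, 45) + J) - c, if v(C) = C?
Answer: 5732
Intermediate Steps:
J = 729
y(Y, a) = -17 (y(Y, a) = -15 - 2 = -17)
c = -5020 (c = 74 - 5094 = -5020)
(y(15/111, 45) + J) - c = (-17 + 729) - 1*(-5020) = 712 + 5020 = 5732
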